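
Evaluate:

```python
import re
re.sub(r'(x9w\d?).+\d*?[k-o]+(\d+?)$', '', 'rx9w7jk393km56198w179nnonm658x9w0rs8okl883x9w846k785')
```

This matches the literal 'x9w', then optionally a digit (captured); then one or more of any character, then zero or more of a digit (lazy), then one or more of a character in [k-o]; then one or more of a digit (lazy) (captured); then anchored at the end.
Each match is replaced by ''.

'r'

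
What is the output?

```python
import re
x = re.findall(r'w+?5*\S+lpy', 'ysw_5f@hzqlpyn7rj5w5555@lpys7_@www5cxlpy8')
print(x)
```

The pattern matches one or more of a literal 'w' (lazy); then zero or more of a literal '5', then one or more of a non-whitespace character, then the literal 'lpy'.
With no groups in the pattern, `findall` gives back each whole match — 1 here.

['w_5f@hzqlpyn7rj5w5555@lpys7_@www5cxlpy']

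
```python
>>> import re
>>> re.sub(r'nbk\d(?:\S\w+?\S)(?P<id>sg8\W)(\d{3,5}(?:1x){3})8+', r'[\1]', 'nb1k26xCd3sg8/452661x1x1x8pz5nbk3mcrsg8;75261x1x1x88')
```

`\1` in the replacement pulls in group 1's text for each match.

'nb1k26xCd3sg8/452661x1x1x8pz5[sg8;]'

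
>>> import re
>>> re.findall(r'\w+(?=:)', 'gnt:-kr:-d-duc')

The lookaround is zero-width — it requires the adjacent text to match without consuming it, so the asserted text isn't part of the match.
Walking the string: at [0:3] → 'gnt'; at [5:7] → 'kr'.
`findall` yields the raw match text (2 of them) because the pattern has no groups.

['gnt', 'kr']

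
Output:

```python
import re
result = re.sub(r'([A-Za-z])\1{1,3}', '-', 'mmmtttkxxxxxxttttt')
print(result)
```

A backreference is literal: `\1` must see the identical characters the first group matched.
Matches: at [0:3] → 'mmm'; at [3:6] → 'ttt'; at [7:11] → 'xxxx'; at [11:13] → 'xx'; at [13:17] → 'tttt'.
Each match is replaced by '-'.

--k---t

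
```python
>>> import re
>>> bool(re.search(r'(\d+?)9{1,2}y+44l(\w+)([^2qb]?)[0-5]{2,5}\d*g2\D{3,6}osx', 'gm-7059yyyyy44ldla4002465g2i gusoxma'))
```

False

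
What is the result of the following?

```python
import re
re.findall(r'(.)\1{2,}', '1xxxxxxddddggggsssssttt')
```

The backreference `\1` re-matches whatever the first group consumed, character for character.
Scanning left to right: at [1:7] match 'xxxxxx', group 1 = 'x'; at [7:11] match 'dddd', group 1 = 'd'; at [11:15] match 'gggg', group 1 = 'g'; at [15:20] match 'sssss', group 1 = 's'; at [20:23] match 'ttt', group 1 = 't'.
`findall` collects group 1 from each match (5 total).

['x', 'd', 'g', 's', 't']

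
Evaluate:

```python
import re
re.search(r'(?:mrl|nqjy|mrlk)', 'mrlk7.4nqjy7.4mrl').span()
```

Branches in `(...|...)` are attempted left-to-right; the first branch that allows the whole pattern to succeed is taken.
`search` walks the string left to right and returns the first match it finds.
The match spans [0:3] → 'mrl'.

(0, 3)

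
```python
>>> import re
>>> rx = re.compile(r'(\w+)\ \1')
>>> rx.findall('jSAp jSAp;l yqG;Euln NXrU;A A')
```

`\1` has to match the exact text group 1 already captured.
Matches: at [0:9] match 'jSAp jSAp', group 1 = 'jSAp'; at [26:29] match 'A A', group 1 = 'A'.
One capturing group, so `findall` returns just the captured substring from each match — 2 in all.

['jSAp', 'A']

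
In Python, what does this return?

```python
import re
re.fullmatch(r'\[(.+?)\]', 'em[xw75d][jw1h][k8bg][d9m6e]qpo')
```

None

`fullmatch` succeeds only if the pattern covers the string from start to end.
Here the pattern can't cover the whole string, so the call returns None.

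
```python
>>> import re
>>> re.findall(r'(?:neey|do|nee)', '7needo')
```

Scanning left to right: at [1:4] → 'nee'; at [4:6] → 'do'.
Since nothing is captured, `findall` lists the 2 matched substrings directly.

['nee', 'do']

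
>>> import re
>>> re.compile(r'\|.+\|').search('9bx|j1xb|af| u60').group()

'|j1xb|af|'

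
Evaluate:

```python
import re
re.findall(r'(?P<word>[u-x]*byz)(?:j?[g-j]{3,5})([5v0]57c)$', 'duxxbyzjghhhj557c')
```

[('uxxbyz', '557c')]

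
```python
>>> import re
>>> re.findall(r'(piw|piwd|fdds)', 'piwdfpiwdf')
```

['piw', 'piw']

The regex engine tests alternatives in the order written; an earlier branch that matches wins even if a later one would match more.
Because there's exactly one group, `findall` drops the full match and keeps group 1 from each hit.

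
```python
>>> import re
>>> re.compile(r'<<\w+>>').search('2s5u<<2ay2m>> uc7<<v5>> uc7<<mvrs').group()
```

`re.search` tries every starting position until one works.
The match spans [4:13] → '<<2ay2m>>'.

'<<2ay2m>>'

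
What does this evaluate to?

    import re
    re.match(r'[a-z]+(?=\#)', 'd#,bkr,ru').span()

Because the assertion is zero-width, the text it checks is not consumed and won't appear in the result.
`re.match` only tries the pattern at the start of the string.
The match spans [0:1] → 'd'.

(0, 1)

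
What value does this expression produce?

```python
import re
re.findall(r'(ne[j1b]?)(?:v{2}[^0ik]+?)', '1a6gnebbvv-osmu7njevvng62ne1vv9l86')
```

The pattern matches the literal 'ne', then optionally one of [j1b] (captured); then exactly 2 of a literal 'v', then one or more of any character except [0ik] (lazy) (non-capturing group).
Walking the string: at [25:31] match 'ne1vv9', group 1 = 'ne1'.
Because there's exactly one group, `findall` drops the full match and keeps group 1 from the one hit.

['ne1']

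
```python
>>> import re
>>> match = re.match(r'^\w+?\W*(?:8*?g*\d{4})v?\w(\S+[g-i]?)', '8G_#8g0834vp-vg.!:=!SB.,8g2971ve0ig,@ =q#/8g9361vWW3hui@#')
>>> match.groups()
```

('-vg.!:=!SB.,8g2971ve0ig,@',)

The match spans [0:37] → '8G_#8g0834vp-vg.!:=!SB.,8g2971ve0ig,@'.
Captured: group 1 = '-vg.!:=!SB.,8g2971ve0ig,@'.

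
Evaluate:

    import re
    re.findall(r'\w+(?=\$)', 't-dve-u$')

Lookahead/lookbehind check context without consuming it, so the matched span excludes the asserted characters.
No capturing groups, so `findall` returns the 1 full match string.

['u']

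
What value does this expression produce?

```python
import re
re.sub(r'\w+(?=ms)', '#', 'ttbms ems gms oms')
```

'#ms #ms #ms #ms'

Because the assertion is zero-width, the text it checks is not consumed and won't appear in the result.
Matches: at [0:3] → 'ttb'; at [6:7] → 'e'; at [10:11] → 'g'; at [14:15] → 'o'.
Each match is replaced by '#'.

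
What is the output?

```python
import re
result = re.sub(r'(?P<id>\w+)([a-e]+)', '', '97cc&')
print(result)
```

Pattern: one or more of a word character (captured as 'id'); then one or more of a character in [a-e] (captured).
`sub` substitutes '' at each match site.

&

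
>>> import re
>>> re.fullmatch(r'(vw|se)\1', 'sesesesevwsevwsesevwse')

None

After group 1 captures some text, `\1` only succeeds where that same text appears again.
`re.fullmatch` requires the pattern to consume the entire string.
Here the string isn't matched end-to-end, so the call returns None.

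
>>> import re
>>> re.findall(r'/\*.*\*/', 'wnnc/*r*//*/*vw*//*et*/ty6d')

['/*r*//*/*vw*//*et*/']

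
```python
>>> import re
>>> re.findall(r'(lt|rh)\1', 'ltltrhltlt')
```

`\1` is not a pattern — it's the concrete string captured by group 1, re-applied verbatim.
One capturing group, so `findall` returns just the captured substring from each match — 2 in all.

['lt', 'lt']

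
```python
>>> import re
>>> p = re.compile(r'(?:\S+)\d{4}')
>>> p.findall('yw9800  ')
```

['yw9800']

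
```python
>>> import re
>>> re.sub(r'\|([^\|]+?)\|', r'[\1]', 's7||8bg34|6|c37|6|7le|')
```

's7|[8bg34]6[c37]6[7le]'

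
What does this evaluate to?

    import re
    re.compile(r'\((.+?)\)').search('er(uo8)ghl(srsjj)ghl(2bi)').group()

A non-greedy quantifier consumes as few characters as it can — just enough that the remainder of the pattern still matches from where it stops; whatever follows it matches normally.
`re.search` scans for the first position where the pattern succeeds.
The match spans [2:7] → '(uo8)'.
Captured: group 1 = 'uo8'.

'(uo8)'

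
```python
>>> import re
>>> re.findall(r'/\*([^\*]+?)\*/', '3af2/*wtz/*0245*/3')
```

['0245']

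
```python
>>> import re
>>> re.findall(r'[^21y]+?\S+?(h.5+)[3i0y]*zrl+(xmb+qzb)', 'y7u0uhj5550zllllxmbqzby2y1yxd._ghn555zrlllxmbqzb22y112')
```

[('hn555', 'xmbqzb')]

`findall` packs the 2 group values into a tuple for every match.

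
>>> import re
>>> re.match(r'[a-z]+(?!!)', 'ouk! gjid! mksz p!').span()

(0, 2)

`re.match` won't scan ahead — the pattern has to work from the very first character.
The match spans [0:2] → 'ou'.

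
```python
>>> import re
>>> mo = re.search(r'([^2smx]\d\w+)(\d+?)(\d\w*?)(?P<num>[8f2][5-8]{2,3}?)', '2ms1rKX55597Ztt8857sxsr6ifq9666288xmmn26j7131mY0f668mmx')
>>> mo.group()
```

'X55597Ztt8857sxsr6ifq9666288xmmn26j7131mY0f66'

A `+?`/`*?`/`{m,n}?` starts at its minimum and grows only as far as needed for what follows to match.
The match spans [6:51] → 'X55597Ztt8857sxsr6ifq9666288xmmn26j7131mY0f66'.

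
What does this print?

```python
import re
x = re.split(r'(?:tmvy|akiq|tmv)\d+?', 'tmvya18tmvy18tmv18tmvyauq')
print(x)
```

['tmvya18', '8', '8tmvyauq']

Matches to split on: at [7:12] → 'tmvy1'; at [13:17] → 'tmv1'.
Splitting on the pattern gives 3 pieces.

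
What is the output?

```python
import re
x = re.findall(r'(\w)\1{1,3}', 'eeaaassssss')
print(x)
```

['e', 'a', 's', 's']

A backreference is literal: `\1` must see the identical characters the first group matched.
Matches: at [0:2] match 'ee', group 1 = 'e'; at [2:5] match 'aaa', group 1 = 'a'; at [5:9] match 'ssss', group 1 = 's'; at [9:11] match 'ss', group 1 = 's'.
One capturing group, so `findall` returns just the captured substring from each match — 4 in all.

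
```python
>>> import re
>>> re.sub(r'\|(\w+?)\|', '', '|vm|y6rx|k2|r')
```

Matches: at [0:4] → '|vm|'; at [8:12] → '|k2|'.
`sub` substitutes '' at each match site.

'y6rxr'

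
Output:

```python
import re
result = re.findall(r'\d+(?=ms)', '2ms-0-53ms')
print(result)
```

['2', '53']

Lookahead/lookbehind check context without consuming it, so the matched span excludes the asserted characters.
Since nothing is captured, `findall` lists the 2 matched substrings directly.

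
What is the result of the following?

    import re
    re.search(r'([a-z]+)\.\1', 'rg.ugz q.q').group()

`\1` is not a pattern — it's the concrete string captured by group 1, re-applied verbatim.
The match spans [7:10] → 'q.q'.

'q.q'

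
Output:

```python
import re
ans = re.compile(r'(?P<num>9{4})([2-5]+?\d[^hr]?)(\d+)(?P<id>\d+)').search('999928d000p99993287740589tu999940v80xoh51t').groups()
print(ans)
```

('9999', '28d', '00', '0')

The match spans [0:10] → '999928d000'.
Captured: group 1 = '9999', group 2 = '28d', group 3 = '00', group 4 = '0'.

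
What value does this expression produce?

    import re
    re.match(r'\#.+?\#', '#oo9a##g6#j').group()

'#oo9a#'

With the lazy modifier that quantifier settles for the fewest repetitions that let the rest of the pattern succeed (the atoms after it are unaffected and can still be greedy).
`re.match` won't scan ahead — the pattern has to work from the very first character.
The match spans [0:6] → '#oo9a#'.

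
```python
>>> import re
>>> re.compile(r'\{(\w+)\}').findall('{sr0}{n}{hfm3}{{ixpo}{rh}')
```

['sr0', 'n', 'hfm3', 'ixpo', 'rh']

Scanning left to right: at [0:5] match '{sr0}', group 1 = 'sr0'; at [5:8] match '{n}', group 1 = 'n'; at [8:14] match '{hfm3}', group 1 = 'hfm3'; at [15:21] match '{ixpo}', group 1 = 'ixpo'; at [21:25] match '{rh}', group 1 = 'rh'.
`findall` collects group 1 from each match (5 total).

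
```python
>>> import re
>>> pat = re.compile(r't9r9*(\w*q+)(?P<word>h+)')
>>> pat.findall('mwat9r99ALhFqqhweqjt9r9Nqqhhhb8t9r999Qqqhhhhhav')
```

Pattern: the literal 't9r', then zero or more of a literal '9'; then zero or more of a word character, then one or more of a literal 'q' (captured); then one or more of a literal 'h' (captured as 'word').
`findall` packs the 2 group values into a tuple for every match.

[('ALhFqqhweqjt9r9Nqqhhhb8t9r999Qqq', 'hhhhh')]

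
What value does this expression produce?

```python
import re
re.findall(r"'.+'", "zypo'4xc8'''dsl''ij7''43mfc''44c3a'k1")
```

["'4xc8'''dsl''ij7''43mfc''44c3a'"]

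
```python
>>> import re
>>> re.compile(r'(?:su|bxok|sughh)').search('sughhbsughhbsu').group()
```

'su'

Alternation isn't longest-match — the leftmost alternative that fits at this position is chosen.
The match spans [0:2] → 'su'.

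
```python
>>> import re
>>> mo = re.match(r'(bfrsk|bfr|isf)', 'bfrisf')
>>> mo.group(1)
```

The match spans [0:3] → 'bfr'.
Captured: group 1 = 'bfr'.

'bfr'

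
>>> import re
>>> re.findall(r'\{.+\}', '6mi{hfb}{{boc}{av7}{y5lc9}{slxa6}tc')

['{hfb}{{boc}{av7}{y5lc9}{slxa6}']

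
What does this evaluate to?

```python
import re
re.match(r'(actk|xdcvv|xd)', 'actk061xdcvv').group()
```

With `match`, the pattern is implicitly anchored at the beginning.
The match spans [0:4] → 'actk'.

'actk'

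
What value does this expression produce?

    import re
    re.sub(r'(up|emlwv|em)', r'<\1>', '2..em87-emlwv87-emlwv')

'2..<em>87-<emlwv>87-<emlwv>'

Alternation tries branches left to right and keeps the first one that lets the overall match succeed at that position.
The replacement refers to a captured group, so each match is rewritten using its own captured text.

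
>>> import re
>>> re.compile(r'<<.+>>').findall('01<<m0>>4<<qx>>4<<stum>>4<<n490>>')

['<<m0>>4<<qx>>4<<stum>>4<<n490>>']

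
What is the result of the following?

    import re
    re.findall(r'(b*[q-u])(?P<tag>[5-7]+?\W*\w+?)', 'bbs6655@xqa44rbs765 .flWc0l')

[('bbs', '66'), ('bs', '76')]

A `+?`/`*?`/`{m,n}?` starts at its minimum and grows only as far as needed for what follows to match.
`findall` packs the 2 group values into a tuple for every match.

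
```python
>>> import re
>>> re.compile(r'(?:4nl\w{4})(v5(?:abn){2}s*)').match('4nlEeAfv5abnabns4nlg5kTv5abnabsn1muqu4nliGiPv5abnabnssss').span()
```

(0, 16)

This matches the literal '4nl', then exactly 4 of a word character (non-capturing group); then the literal 'v5', then the literal 'abn' repeated 2 times, then zero or more of the literal 's' (captured).
`re.match` won't scan ahead — the pattern has to work from the very first character.
The match spans [0:16] → '4nlEeAfv5abnabns'.
Captured: group 1 = 'v5abnabns'.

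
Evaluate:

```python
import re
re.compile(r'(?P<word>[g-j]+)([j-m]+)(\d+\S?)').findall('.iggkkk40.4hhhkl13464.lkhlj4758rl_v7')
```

[('igg', 'kkk', '40.'), ('hhh', 'kl', '13464.'), ('h', 'lj', '4758r')]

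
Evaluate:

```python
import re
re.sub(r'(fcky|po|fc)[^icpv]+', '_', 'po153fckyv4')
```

'_ckyv4'

Each match is replaced by '_'.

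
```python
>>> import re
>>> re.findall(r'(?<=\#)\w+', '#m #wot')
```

['m', 'wot']

Because the assertion is zero-width, the text it checks is not consumed and won't appear in the result.
Matches: at [1:2] → 'm'; at [4:7] → 'wot'.
With no groups in the pattern, `findall` gives back each whole match — 2 here.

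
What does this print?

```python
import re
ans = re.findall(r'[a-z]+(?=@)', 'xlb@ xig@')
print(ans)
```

['xlb', 'xig']

The `(?=…)`/`(?<=…)` assertion just peeks at neighbouring text; it doesn't advance the match position.
Scanning left to right: at [0:3] → 'xlb'; at [5:8] → 'xig'.
Since nothing is captured, `findall` lists the 2 matched substrings directly.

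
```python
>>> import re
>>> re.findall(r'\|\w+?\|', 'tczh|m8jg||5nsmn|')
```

['|m8jg|', '|5nsmn|']

Scanning left to right: at [4:10] → '|m8jg|'; at [10:17] → '|5nsmn|'.
Since nothing is captured, `findall` lists the 2 matched substrings directly.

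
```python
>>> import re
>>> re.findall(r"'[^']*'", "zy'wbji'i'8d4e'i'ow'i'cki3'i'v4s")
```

Scanning left to right: at [2:8] → "'wbji'"; at [9:15] → "'8d4e'"; at [16:20] → "'ow'"; at [21:27] → "'cki3'".
Since nothing is captured, `findall` lists the 4 matched substrings directly.

["'wbji'", "'8d4e'", "'ow'", "'cki3'"]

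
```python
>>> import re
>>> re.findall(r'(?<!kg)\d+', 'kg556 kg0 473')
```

The negative lookaround is zero-width — it rules out positions where the adjacent text would match, without consuming anything.
No capturing groups, so `findall` returns the 2 full match strings.

['56', '473']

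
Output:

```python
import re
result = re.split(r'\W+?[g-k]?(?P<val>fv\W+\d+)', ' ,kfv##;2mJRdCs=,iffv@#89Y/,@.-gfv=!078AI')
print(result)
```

['', 'fv##;2', 'mJRdCs=,iffv@#89Y', 'fv=!078', 'AI']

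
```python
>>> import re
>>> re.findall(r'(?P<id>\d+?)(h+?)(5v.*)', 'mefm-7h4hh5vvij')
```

The pattern matches one or more of a digit (lazy) (captured as 'id'); then one or more of a literal 'h' (lazy) (captured); then the literal '5v', then zero or more of any character (captured).
Matches: at [7:15] match '4hh5vvij', groups = ('4', 'hh', '5vvij').
`findall` packs the 3 group values into a tuple for every match.

[('4', 'hh', '5vvij')]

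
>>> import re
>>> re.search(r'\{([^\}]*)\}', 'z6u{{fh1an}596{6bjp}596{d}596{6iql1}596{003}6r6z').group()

`re.search` tries every starting position until one works.
The match spans [3:11] → '{{fh1an}'.
Captured: group 1 = '{fh1an'.

'{{fh1an}'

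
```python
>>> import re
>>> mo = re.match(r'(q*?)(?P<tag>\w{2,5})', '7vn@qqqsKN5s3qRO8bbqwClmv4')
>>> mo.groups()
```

('', '7vn')

The pattern matches zero or more of a literal 'q' (lazy) (captured); then 2 to 5 of a word character (captured as 'tag').
With `match`, the pattern is implicitly anchored at the beginning.
The match spans [0:3] → '7vn'.
Captured: group 1 = '', group 2 = '7vn'.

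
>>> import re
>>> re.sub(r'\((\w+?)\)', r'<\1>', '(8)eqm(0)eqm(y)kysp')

'<8>eqm<0>eqm<y>kysp'

The replacement refers to a captured group, so each match is rewritten using its own captured text.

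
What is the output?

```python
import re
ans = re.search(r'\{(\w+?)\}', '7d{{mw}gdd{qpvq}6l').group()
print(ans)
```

{mw}

Unlike `match`, `search` isn't anchored — it looks for the pattern anywhere in the string.
The match spans [3:7] → '{mw}'.
Captured: group 1 = 'mw'.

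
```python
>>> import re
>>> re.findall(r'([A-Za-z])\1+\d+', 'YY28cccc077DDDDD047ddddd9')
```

`\1` is not a pattern — it's the concrete string captured by group 1, re-applied verbatim.
Scanning left to right: at [0:4] match 'YY28', group 1 = 'Y'; at [4:11] match 'cccc077', group 1 = 'c'; at [11:19] match 'DDDDD047', group 1 = 'D'; at [19:25] match 'ddddd9', group 1 = 'd'.
One capturing group, so `findall` returns just the captured substring from each match — 4 in all.

['Y', 'c', 'D', 'd']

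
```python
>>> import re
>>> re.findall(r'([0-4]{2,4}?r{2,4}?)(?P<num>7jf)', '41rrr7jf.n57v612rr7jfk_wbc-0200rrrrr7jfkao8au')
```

[('41rrr', '7jf'), ('12rr', '7jf')]

This matches 2 to 4 of a character in [0-4] (lazy), then 2 to 4 of a literal 'r' (lazy) (captured); then a literal '7', then the literal 'jf' (captured as 'num').
Walking the string: at [0:8] match '41rrr7jf', groups = ('41rrr', '7jf'); at [14:21] match '12rr7jf', groups = ('12rr', '7jf').
With 2 capturing groups, `findall` returns a 2-tuple per match.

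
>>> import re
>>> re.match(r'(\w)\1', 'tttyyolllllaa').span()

The backreference `\1` re-matches whatever the first group consumed, character for character.
`match` is anchored at position 0; if the pattern doesn't fit there, it returns None.
The match spans [0:2] → 'tt'.
Captured: group 1 = 't'.

(0, 2)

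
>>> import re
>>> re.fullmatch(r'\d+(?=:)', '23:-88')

`fullmatch` succeeds only if the pattern covers the string from start to end.
Here the string isn't matched end-to-end, so the call returns None.

None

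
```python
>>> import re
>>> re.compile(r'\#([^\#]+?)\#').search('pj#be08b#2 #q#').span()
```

The match spans [2:9] → '#be08b#'.

(2, 9)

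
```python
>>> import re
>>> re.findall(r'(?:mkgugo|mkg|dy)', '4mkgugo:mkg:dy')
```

Alternation tries branches left to right and keeps the first one that lets the overall match succeed at that position.
Scanning left to right: at [1:7] → 'mkgugo'; at [8:11] → 'mkg'; at [12:14] → 'dy'.
No capturing groups, so `findall` returns the 3 full match strings.

['mkgugo', 'mkg', 'dy']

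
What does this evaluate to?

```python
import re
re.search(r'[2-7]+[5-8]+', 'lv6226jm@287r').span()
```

(2, 6)

This matches one or more of a character in [2-7]; then one or more of a character in [5-8].
`re.search` tries every starting position until one works.
The match spans [2:6] → '6226'.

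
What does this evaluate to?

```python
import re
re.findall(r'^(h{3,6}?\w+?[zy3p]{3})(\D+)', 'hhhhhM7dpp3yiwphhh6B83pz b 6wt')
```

The pattern matches anchored at the start of the string; then 3 to 6 of the literal 'h' (lazy), then one or more of a word character (lazy), then exactly 3 of one of [zy3p] (captured); then one or more of a non-digit (captured).
Lazy quantifiers expand one character at a time until the remainder of the pattern can match.
Matches: at [0:18] match 'hhhhhM7dpp3yiwphhh', groups = ('hhhhhM7dpp3', 'yiwphhh').
2 groups means the one result is a tuple of 2 captured strings — 1 here.

[('hhhhhM7dpp3', 'yiwphhh')]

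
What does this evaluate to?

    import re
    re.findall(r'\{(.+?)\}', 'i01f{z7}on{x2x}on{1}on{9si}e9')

A non-greedy quantifier consumes as few characters as it can — just enough that the remainder of the pattern still matches from where it stops; whatever follows it matches normally.
Walking the string: at [4:8] match '{z7}', group 1 = 'z7'; at [10:15] match '{x2x}', group 1 = 'x2x'; at [17:20] match '{1}', group 1 = '1'; at [22:27] match '{9si}', group 1 = '9si'.
One capturing group, so `findall` returns just the captured substring from each match — 4 in all.

['z7', 'x2x', '1', '9si']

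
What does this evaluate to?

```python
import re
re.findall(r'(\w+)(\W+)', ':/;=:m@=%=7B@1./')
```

[('m', '@=%='), ('7B', '@'), ('1', './')]

This matches one or more of a word character (captured); then one or more of a non-word character (captured).
Matches: at [5:10] match 'm@=%=', groups = ('m', '@=%='); at [10:13] match '7B@', groups = ('7B', '@'); at [13:16] match '1./', groups = ('1', './').
Multiple groups make `findall` return tuples — one 2-tuple for each match.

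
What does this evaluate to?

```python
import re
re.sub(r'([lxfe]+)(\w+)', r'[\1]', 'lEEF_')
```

'[l]'

This matches one or more of one of [lxfe] (captured); then one or more of a word character (captured).
Matches: at [0:5] → 'lEEF_'.
`\1` in the replacement pulls in group 1's text for each match.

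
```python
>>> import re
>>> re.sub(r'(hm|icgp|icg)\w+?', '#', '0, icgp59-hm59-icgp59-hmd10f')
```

'0, #9-#9-#9-#10f'

Branches in `(...|...)` are attempted left-to-right; the first branch that allows the whole pattern to succeed is taken.
Matches: at [3:8] → 'icgp5'; at [10:13] → 'hm5'; at [15:20] → 'icgp5'; at [22:25] → 'hmd'.
Each match is replaced by '#'.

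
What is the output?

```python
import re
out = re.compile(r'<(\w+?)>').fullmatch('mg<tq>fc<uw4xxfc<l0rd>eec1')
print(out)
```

None

For `fullmatch`, every character of the input must be accounted for by the pattern.
Here the string isn't matched end-to-end, so the call returns None.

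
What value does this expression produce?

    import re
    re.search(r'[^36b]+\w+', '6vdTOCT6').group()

'vdTOCT6'

The pattern matches one or more of any character except [36b]; then one or more of a word character.
The match spans [1:8] → 'vdTOCT6'.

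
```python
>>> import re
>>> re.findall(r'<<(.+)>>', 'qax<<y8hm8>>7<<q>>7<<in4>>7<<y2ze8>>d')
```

One capturing group, so `findall` returns just the captured substring from the one match — 1 in all.

['y8hm8>>7<<q>>7<<in4>>7<<y2ze8']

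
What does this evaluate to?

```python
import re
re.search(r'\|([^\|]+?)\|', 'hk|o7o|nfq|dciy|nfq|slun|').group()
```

`re.search` tries every starting position until one works.
The match spans [2:7] → '|o7o|'.
Captured: group 1 = 'o7o'.

'|o7o|'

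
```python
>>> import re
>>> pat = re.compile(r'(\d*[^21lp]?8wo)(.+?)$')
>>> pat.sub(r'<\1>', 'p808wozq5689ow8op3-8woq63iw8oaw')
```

Pattern: zero or more of a digit, then optionally any character except [21lp], then the literal '8wo' (captured); then one or more of any character (lazy) (captured); then anchored at the end.
Matches: at [1:31] → '808wozq5689ow8op3-8woq63iw8oaw'.
`\1` in the replacement pulls in group 1's text for each match.

'p<808wo>'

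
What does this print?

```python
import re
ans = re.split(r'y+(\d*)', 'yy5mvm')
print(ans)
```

This matches one or more of a literal 'y'; then zero or more of a digit (captured).
Matches to split on: at [0:3] → 'yy5'.
`re.split` interleaves the captured-group text with the surrounding fragments.

['', '5', 'mvm']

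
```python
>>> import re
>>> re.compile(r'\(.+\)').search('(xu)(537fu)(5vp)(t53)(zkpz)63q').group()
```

'(xu)(537fu)(5vp)(t53)(zkpz)'

`search` walks the string left to right and returns the first match it finds.
The match spans [0:27] → '(xu)(537fu)(5vp)(t53)(zkpz)'.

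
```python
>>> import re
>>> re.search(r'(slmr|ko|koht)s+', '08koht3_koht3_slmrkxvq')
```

None

`re.search` tries every starting position until one works.
Here nothing in the string fits, so the call returns None.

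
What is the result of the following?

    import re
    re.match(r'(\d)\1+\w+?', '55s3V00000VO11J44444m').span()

`re.match` won't scan ahead — the pattern has to work from the very first character.
The match spans [0:3] → '55s'.

(0, 3)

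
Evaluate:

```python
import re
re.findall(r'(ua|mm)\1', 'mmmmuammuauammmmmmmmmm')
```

['mm', 'ua', 'mm', 'mm']

After group 1 captures some text, `\1` only succeeds where that same text appears again.
Matches: at [0:4] match 'mmmm', group 1 = 'mm'; at [8:12] match 'uaua', group 1 = 'ua'; at [12:16] match 'mmmm', group 1 = 'mm'; at [16:20] match 'mmmm', group 1 = 'mm'.
`findall` collects group 1 from each match (4 total).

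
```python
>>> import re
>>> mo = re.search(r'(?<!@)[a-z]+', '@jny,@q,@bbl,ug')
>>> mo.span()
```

A negative assertion filters positions out without eating any characters.
`re.search` tries every starting position until one works.
The match spans [2:4] → 'ny'.

(2, 4)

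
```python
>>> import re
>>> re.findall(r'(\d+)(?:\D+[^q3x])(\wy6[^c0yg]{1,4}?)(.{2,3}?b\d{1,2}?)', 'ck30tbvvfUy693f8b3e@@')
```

[('30', 'Uy69', '3f8b3')]

Lazy quantifiers expand one character at a time until the remainder of the pattern can match.
`findall` packs the 3 group values into a tuple for every match.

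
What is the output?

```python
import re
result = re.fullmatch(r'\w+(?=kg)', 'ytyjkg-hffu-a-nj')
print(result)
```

None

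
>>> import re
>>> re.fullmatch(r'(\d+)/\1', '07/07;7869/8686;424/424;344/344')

None

For `fullmatch`, every character of the input must be accounted for by the pattern.
Here there's no way to consume every character, so the call returns None.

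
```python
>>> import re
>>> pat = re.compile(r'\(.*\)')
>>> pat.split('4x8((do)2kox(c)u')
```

['4x8', 'u']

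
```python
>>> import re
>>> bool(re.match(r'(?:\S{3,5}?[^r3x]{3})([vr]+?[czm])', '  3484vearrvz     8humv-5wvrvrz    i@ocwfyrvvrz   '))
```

False

This matches 3 to 5 of a non-whitespace character (lazy), then exactly 3 of any character except [r3x] (non-capturing group); then one or more of one of [vr] (lazy), then one of [czm] (captured).
With `match`, the pattern is implicitly anchored at the beginning.
Here position 0 doesn't satisfy it, so the call returns None, and `bool(None)` is False.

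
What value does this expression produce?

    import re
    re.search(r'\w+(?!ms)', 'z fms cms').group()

'z'

The negative lookahead/lookbehind blocks any match where the forbidden context is present.
`re.search` tries every starting position until one works.
The match spans [0:1] → 'z'.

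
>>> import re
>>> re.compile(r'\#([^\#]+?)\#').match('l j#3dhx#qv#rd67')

None

With `match`, the pattern is implicitly anchored at the beginning.
Here position 0 doesn't satisfy it, so the call returns None.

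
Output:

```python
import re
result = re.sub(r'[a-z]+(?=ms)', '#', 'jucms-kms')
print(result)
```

The `(?=…)`/`(?<=…)` assertion just peeks at neighbouring text; it doesn't advance the match position.
Matches: at [0:3] → 'juc'; at [6:7] → 'k'.
`sub` substitutes '#' at each match site.

#ms-#ms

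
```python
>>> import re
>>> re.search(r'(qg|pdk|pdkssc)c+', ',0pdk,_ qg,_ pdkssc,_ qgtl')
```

`re.search` tries every starting position until one works.
Here no position works, so the call returns None.

None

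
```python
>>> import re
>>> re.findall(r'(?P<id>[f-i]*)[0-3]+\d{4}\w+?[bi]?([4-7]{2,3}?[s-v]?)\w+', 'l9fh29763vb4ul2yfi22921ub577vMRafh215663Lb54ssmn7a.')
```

[('fh', '57')]

This matches zero or more of a character in [f-i] (captured as 'id'); then one or more of a character in [0-3]; then exactly 4 of a digit, then one or more of a word character (lazy), then optionally one of [bi]; then 2 to 3 of a character in [4-7] (lazy), then optionally a character in [s-v] (captured); then one or more of a word character.
Walking the string: at [2:50] match 'fh29763vb4ul2yfi22921ub577vMRafh215663Lb54ssmn7a', groups = ('fh', '57').
2 groups means the one result is a tuple of 2 captured strings — 1 here.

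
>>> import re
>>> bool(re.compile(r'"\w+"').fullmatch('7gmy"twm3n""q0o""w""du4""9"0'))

`fullmatch` succeeds only if the pattern covers the string from start to end.
Here the string isn't matched end-to-end, so the call returns None, and `bool(None)` is False.

False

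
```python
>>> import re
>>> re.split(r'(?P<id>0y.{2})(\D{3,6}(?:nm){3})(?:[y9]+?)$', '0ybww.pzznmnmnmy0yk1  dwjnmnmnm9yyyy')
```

This matches the literal '0y', then exactly 2 of any character (captured as 'id'); then 3 to 6 of a non-digit, then the literal 'nm' repeated 3 times (captured); then one or more of one of [y9] (lazy) (non-capturing group); then anchored at the end.
Matches to split on: at [16:36] → '0yk1  dwjnmnmnm9yyyy'.
`re.split` interleaves the captured-group text with the surrounding fragments.

['0ybww.pzznmnmnmy', '0yk1', '  dwjnmnmnm', '']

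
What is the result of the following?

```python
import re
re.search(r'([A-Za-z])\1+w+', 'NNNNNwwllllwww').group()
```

'NNNNNww'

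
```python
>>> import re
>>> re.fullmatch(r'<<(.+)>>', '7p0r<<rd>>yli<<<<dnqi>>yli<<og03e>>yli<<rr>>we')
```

`re.fullmatch` requires the pattern to consume the entire string.
Here the string isn't matched end-to-end, so the call returns None.

None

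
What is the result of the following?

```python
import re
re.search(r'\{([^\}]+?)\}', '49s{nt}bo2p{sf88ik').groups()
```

('nt',)

The match spans [3:7] → '{nt}'.
Captured: group 1 = 'nt'.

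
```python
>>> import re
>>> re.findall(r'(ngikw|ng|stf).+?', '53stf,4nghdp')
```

['stf', 'ng']

`findall` collects group 1 from each match (2 total).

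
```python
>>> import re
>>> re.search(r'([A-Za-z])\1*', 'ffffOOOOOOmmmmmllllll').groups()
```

('f',)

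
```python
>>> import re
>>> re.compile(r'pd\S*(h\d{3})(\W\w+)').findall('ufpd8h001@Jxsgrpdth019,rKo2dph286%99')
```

Pattern: the literal 'pd', then zero or more of a non-whitespace character; then the literal 'h', then exactly 3 of a digit (captured); then a non-word character, then one or more of a word character (captured).
Walking the string: at [2:36] match 'pd8h001@Jxsgrpdth019,rKo2dph286%99', groups = ('h286', '%99').
2 groups means the one result is a tuple of 2 captured strings — 1 here.

[('h286', '%99')]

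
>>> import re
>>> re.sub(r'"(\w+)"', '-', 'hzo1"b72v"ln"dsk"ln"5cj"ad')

Matches: at [4:10] → '"b72v"'; at [12:17] → '"dsk"'; at [19:24] → '"5cj"'.
`sub` substitutes '-' at each match site.

'hzo1-ln-ln-ad'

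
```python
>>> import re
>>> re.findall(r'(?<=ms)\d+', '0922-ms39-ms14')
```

['39', '14']

Because the assertion is zero-width, the text it checks is not consumed and won't appear in the result.
`findall` yields the raw match text (2 of them) because the pattern has no groups.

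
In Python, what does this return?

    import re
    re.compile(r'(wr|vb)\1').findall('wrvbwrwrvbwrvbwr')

['wr']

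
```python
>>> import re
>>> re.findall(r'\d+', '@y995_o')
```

Pattern: one or more of a digit.
Since nothing is captured, `findall` lists the 1 matched substring directly.

['995']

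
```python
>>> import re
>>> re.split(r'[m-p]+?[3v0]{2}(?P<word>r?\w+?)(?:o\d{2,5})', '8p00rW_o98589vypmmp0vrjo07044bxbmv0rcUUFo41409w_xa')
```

['8', 'rW_', 'vy', 'rj', 'bxb', 'rcUUF', 'w_xa']

This matches one or more of a character in [m-p] (lazy), then exactly 2 of one of [3v0]; then optionally the literal 'r', then one or more of a word character (lazy) (captured as 'word'); then the literal 'o', then 2 to 5 of a digit (non-capturing group).
With a capturing group present, the delimiter's captured portion is kept in the result list.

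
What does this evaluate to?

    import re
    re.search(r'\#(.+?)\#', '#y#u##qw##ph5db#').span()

(0, 3)

Lazy quantifiers expand one character at a time until the remainder of the pattern can match.
The match spans [0:3] → '#y#'.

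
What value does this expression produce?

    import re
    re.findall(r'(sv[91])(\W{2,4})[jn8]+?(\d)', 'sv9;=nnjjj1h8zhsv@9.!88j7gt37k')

This matches the literal 'sv', then one of [91] (captured); then 2 to 4 of a non-word character (captured); then one or more of one of [jn8] (lazy); then a digit (captured).
Walking the string: at [0:11] match 'sv9;=nnjjj1', groups = ('sv9', ';=', '1').
Multiple groups make `findall` return tuples — one 3-tuple for the one match.

[('sv9', ';=', '1')]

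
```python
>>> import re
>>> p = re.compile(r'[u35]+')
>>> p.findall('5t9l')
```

['5']

`findall` yields the raw match text (1 of them) because the pattern has no groups.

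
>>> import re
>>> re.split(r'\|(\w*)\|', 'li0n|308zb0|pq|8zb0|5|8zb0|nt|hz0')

Matches to split on: at [4:12] → '|308zb0|'; at [14:20] → '|8zb0|'; at [21:27] → '|8zb0|'.
`re.split` interleaves the captured-group text with the surrounding fragments.

['li0n', '308zb0', 'pq', '8zb0', '5', '8zb0', 'nt|hz0']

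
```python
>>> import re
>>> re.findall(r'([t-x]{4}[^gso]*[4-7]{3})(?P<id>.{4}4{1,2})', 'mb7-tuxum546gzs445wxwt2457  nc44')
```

[('tuxum546', 'gzs44'), ('wxwt2457', '  nc44')]

Pattern: exactly 4 of a character in [t-x], then zero or more of any character except [gso], then exactly 3 of a character in [4-7] (captured); then exactly 4 of any character, then 1 to 2 of a literal '4' (captured as 'id').
With 2 capturing groups, `findall` returns a 2-tuple per match.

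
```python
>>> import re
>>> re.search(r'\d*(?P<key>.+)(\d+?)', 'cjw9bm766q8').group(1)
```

The pattern matches zero or more of a digit; then one or more of any character (captured as 'key'); then one or more of a digit (lazy) (captured).
`re.search` scans for the first position where the pattern succeeds.
The match spans [0:11] → 'cjw9bm766q8'.
Captured: group 1 = 'cjw9bm766q', group 2 = '8'.

'cjw9bm766q'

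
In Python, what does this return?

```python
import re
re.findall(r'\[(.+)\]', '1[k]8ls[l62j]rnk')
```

['k]8ls[l62j']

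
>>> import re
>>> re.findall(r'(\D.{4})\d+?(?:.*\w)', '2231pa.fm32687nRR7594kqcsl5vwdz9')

This matches a non-digit, then exactly 4 of any character (captured); then one or more of a digit (lazy); then zero or more of any character, then a word character (non-capturing group).
Walking the string: at [4:32] match 'pa.fm32687nRR7594kqcsl5vwdz9', group 1 = 'pa.fm'.
`findall` collects group 1 from the one match (1 total).

['pa.fm']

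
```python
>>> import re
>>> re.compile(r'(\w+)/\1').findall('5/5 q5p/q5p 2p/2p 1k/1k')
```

['5', 'q5p', '2p', '1k']

`\1` has to match the exact text group 1 already captured.
Walking the string: at [0:3] match '5/5', group 1 = '5'; at [4:11] match 'q5p/q5p', group 1 = 'q5p'; at [12:17] match '2p/2p', group 1 = '2p'; at [18:23] match '1k/1k', group 1 = '1k'.
With a single group, `findall` returns only what that group captured — 4 items.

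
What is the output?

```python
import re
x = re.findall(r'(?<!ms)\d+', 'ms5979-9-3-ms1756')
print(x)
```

['979', '9', '3', '756']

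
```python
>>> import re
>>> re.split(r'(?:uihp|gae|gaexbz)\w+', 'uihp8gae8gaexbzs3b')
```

['', '']

Matches to split on: at [0:18] → 'uihp8gae8gaexbzs3b'.
The string is cut at each match, leaving 2 pieces.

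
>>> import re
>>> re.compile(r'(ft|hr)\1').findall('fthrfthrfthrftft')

`\1` has to match the exact text group 1 already captured.
Matches: at [12:16] match 'ftft', group 1 = 'ft'.
Because there's exactly one group, `findall` drops the full match and keeps group 1 from the one hit.

['ft']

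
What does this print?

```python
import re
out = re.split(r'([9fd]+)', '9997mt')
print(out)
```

Because the pattern has a capturing group, `split` also inserts each captured text between the pieces.

['', '999', '7mt']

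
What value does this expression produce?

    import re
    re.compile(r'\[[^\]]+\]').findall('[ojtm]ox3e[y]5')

['[ojtm]', '[y]']

Matches: at [0:6] → '[ojtm]'; at [10:13] → '[y]'.
No capturing groups, so `findall` returns the 2 full match strings.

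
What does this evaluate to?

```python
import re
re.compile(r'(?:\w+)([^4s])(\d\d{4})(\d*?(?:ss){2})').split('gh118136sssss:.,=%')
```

['', '1', '18136', 'ssss', 's:.,=%']

This matches one or more of a word character (non-capturing group); then any character except [4s] (captured); then a digit, then exactly 4 of a digit (captured); then zero or more of a digit (lazy), then the literal 'ss' repeated 2 times (captured).
Matches to split on: at [0:12] → 'gh118136ssss'.
Because the pattern has a capturing group, `split` also inserts each captured text between the pieces.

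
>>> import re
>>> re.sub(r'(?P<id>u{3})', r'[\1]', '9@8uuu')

Pattern: exactly 3 of a literal 'u' (captured as 'id').
Matches: at [3:6] → 'uuu'.
Each match is replaced using the text its own group 1 captured.

'9@8[uuu]'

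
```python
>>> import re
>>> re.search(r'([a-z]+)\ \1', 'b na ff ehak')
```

After group 1 captures some text, `\1` only succeeds where that same text appears again.
`search` walks the string left to right and returns the first match it finds.
Here no position works, so the call returns None.

None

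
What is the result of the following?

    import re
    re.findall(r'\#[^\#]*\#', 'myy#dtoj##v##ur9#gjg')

['#dtoj#', '#v#', '#ur9#']

`findall` yields the raw match text (3 of them) because the pattern has no groups.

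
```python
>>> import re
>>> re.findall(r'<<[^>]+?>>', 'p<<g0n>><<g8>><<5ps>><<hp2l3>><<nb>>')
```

['<<g0n>>', '<<g8>>', '<<5ps>>', '<<hp2l3>>', '<<nb>>']

Walking the string: at [1:8] → '<<g0n>>'; at [8:14] → '<<g8>>'; at [14:21] → '<<5ps>>'; at [21:30] → '<<hp2l3>>'; at [30:36] → '<<nb>>'.
Since nothing is captured, `findall` lists the 5 matched substrings directly.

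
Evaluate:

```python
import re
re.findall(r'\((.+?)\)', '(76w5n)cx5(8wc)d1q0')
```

Lazy quantifiers expand one character at a time until the remainder of the pattern can match.
Matches: at [0:7] match '(76w5n)', group 1 = '76w5n'; at [10:15] match '(8wc)', group 1 = '8wc'.
With a single group, `findall` returns only what that group captured — 2 items.

['76w5n', '8wc']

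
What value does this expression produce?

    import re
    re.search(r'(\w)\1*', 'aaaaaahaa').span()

`\1` is not a pattern — it's the concrete string captured by group 1, re-applied verbatim.
`search` walks the string left to right and returns the first match it finds.
The match spans [0:6] → 'aaaaaa'.
Captured: group 1 = 'a'.

(0, 6)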